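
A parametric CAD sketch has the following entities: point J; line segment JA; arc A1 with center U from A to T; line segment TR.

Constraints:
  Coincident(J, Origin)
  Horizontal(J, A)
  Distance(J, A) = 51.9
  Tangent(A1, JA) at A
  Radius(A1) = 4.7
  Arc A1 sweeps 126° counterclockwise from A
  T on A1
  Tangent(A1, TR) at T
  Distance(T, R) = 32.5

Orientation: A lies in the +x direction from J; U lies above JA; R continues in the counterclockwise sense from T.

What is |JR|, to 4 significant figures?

49.79

J is at the origin; JA is horizontal with |JA| = 51.9 and A on the +x side, so A = (51.90, 0.000). A1 meets JA tangentially, so UA is at right angles to JA, so U = A + (0, 4.7) = (51.90, 4.700). On A1, A sits at bearing -90° from U; a 126° counterclockwise sweep puts T at bearing 36°, so T = U + 4.7·(cos 36°, sin 36°) = (55.70, 7.463). Tangency of A1 to TR means the radius UT is perpendicular to TR, so TR runs along (−sin 36°, cos 36°); with |TR| = 32.5, R = (36.60, 33.76). Then |JR| = |R − J| = 49.79.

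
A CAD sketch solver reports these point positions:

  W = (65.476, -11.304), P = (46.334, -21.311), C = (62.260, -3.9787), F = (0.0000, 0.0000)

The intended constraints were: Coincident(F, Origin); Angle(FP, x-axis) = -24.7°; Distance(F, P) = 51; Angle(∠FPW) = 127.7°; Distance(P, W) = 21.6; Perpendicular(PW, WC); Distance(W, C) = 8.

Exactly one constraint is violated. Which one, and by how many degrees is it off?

Perpendicular(PW, WC) — off by 3.90°.

F = (0.00, 0.00) ✓; FP at -24.70° ✓; |FP| = 51.00 ✓; ∠FPW = 127.7° ✓; |PW| = 21.60 ✓; ∠(PW, WC) = 86.10° ✗; |WC| = 8.000 ✓.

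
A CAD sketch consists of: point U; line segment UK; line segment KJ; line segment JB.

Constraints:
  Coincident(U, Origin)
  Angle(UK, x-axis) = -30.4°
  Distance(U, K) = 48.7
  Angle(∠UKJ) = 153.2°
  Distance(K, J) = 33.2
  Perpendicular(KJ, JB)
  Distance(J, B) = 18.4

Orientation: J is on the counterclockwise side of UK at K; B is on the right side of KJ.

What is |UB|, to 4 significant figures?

86.64

U is at the origin; UK runs at -30.4° with length 48.7, so K = 48.7·(cos -30.4°, sin -30.4°) = (42.00, -24.64). ∠UKJ = 153.2°, so KJ runs at -30.4° + (180° − 153.2°) = -3.600° from the x-axis; with |KJ| = 33.2, J = K + 33.2·(cos -3.600°, sin -3.600°) = (75.14, -26.73). KJ is perpendicular to JB; with |JB| = 18.4 on the right of KJ, B = J + 18.4·(-0.06279, -0.9980) = (73.98, -45.09). Then |UB| = |B − U| = 86.64.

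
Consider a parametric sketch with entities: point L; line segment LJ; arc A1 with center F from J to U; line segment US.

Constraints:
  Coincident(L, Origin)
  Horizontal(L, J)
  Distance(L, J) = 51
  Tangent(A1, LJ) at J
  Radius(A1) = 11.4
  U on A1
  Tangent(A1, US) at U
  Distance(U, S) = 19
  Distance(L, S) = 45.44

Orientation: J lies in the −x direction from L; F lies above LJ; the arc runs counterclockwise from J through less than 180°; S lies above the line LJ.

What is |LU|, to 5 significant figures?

40.861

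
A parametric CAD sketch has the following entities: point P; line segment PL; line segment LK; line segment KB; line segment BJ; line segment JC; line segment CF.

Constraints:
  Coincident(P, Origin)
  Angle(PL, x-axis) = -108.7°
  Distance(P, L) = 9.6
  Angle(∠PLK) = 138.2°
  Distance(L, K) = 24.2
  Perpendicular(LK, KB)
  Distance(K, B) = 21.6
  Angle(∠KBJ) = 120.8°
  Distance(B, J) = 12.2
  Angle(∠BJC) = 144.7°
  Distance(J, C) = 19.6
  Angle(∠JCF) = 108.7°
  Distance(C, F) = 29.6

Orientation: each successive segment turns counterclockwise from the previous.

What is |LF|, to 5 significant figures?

13.296

P is at the origin; PL runs at -108.7° with length 9.6, so L = (-3.0779, -9.0932). ∠PLK = 138.2° gives LK at -66.900° from the x-axis; with |LK| = 24.2, K = (6.4167, -31.353). The perpendicularity gives KB at right angles to LK, so KB runs at 23.100°; with |KB| = 21.6, B = (26.285, -22.878). ∠KBJ = 120.8° gives BJ at 82.300° from the x-axis; with |BJ| = 12.2, J = (27.919, -10.788). ∠BJC = 144.7° gives JC at 117.60° from the x-axis; with |JC| = 19.6, C = (18.839, 6.5812). ∠JCF = 108.7° gives CF at -171.10° from the x-axis; with |CF| = 29.6, F = (-10.405, 2.0017). Then |LF| = |F − L| = 13.296.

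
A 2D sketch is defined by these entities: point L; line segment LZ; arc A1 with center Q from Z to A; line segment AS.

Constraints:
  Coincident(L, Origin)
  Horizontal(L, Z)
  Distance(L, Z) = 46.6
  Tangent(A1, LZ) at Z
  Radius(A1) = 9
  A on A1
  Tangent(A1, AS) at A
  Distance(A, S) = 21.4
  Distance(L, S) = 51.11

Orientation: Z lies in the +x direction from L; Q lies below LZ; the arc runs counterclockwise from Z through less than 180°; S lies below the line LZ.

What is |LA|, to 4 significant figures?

39.01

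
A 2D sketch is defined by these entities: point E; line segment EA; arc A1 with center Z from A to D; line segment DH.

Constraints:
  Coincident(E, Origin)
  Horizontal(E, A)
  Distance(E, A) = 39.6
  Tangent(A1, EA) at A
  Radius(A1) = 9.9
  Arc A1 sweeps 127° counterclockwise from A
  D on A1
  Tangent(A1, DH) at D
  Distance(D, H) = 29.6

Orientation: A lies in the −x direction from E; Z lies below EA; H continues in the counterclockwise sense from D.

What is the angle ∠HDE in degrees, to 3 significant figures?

71.5°

On A1, A sits at bearing 90° from Z; a 127° counterclockwise sweep puts D at bearing 217°, so D = Z + 9.9·(cos 217°, sin 217°) = (-47.5, -15.9). The tangent condition forces ZD to be normal to DH, so DH runs along (−sin 217°, cos 217°); with |DH| = 29.6, H = (-29.7, -39.5). Then cos ∠HDE = DH·DE / (|DH||DE|), giving 71.5°.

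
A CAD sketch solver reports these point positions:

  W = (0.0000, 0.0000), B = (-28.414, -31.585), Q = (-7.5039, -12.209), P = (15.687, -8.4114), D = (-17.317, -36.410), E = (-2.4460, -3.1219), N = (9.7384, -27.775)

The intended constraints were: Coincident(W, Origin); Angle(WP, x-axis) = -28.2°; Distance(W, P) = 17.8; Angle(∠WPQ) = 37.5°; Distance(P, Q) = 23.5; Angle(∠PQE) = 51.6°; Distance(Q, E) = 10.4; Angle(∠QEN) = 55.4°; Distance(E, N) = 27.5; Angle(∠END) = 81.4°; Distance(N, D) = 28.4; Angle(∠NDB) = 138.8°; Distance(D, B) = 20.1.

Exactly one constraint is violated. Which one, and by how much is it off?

Distance(D, B) = 20.1 — off by 8.00.

W = (0.00, 0.00) ✓; WP at -28.20° ✓; |WP| = 17.80 ✓; ∠WPQ = 37.50° ✓; |PQ| = 23.50 ✓; ∠PQE = 51.60° ✓; |QE| = 10.40 ✓; ∠QEN = 55.40° ✓; |EN| = 27.50 ✓; ∠END = 81.40° ✓; |ND| = 28.40 ✓; ∠NDB = 138.8° ✓; |DB| = 12.10 ✗.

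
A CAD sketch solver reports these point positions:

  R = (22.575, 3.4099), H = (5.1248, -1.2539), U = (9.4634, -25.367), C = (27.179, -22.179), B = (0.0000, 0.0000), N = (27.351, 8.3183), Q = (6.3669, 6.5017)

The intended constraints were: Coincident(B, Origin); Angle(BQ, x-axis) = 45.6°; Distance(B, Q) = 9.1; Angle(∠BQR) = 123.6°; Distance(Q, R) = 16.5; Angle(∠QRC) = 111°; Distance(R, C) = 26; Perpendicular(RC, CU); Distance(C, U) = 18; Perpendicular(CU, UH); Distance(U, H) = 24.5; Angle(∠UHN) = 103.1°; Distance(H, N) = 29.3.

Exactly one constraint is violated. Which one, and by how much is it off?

Distance(H, N) = 29.3 — off by 5.10.

B = (0.00, 0.00) ✓; BQ at 45.60° ✓; |BQ| = 9.100 ✓; ∠BQR = 123.6° ✓; |QR| = 16.50 ✓; ∠QRC = 111.0° ✓; |RC| = 26.00 ✓; ∠(RC, CU) = 90.00° ✓; |CU| = 18.00 ✓; ∠(CU, UH) = 90.00° ✓; |UH| = 24.50 ✓; ∠UHN = 103.1° ✓; |HN| = 24.20 ✗.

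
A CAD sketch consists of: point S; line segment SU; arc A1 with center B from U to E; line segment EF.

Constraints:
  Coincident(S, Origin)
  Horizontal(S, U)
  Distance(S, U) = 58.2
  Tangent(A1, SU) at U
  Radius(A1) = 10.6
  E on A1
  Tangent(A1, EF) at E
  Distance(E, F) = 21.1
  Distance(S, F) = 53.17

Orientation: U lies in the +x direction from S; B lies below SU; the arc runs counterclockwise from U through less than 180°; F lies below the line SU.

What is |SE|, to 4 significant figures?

48.56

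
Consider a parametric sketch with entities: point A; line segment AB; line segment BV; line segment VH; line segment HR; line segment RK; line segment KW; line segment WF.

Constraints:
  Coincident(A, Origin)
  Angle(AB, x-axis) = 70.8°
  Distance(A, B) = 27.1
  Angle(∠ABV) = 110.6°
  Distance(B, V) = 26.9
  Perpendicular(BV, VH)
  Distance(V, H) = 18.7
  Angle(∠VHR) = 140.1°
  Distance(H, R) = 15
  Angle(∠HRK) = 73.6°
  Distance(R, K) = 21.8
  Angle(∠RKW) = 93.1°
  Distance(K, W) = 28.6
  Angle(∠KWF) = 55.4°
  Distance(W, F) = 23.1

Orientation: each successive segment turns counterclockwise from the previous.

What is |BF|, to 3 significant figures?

34.1

A is at the origin; AB runs at 70.8° with length 27.1, so B = (8.91, 25.6). ∠ABV = 110.6° gives BV at 140° from the x-axis; with |BV| = 26.9, V = (-11.8, 42.8). BV is perpendicular to VH, so VH runs at -130°; with |VH| = 18.7, H = (-23.7, 28.4). ∠VHR = 140.1° gives HR at -89.9° from the x-axis; with |HR| = 15.0, R = (-23.7, 13.4). ∠HRK = 73.6° gives RK at 16.5° from the x-axis; with |RK| = 21.8, K = (-2.80, 19.6). ∠RKW = 93.1° gives KW at 103° from the x-axis; with |KW| = 28.6, W = (-9.42, 47.5). ∠KWF = 55.4° gives WF at -132° from the x-axis; with |WF| = 23.1, F = (-24.9, 30.3). Then |BF| = |F − B| = 34.1.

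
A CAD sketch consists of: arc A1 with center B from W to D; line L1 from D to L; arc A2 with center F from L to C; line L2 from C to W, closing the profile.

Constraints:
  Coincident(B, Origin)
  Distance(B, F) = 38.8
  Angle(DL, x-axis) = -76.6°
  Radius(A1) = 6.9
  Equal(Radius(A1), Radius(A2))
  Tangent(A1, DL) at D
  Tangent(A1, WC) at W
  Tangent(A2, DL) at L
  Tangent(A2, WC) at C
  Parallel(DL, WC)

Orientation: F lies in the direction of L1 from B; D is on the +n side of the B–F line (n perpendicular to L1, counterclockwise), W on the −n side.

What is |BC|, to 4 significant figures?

39.41

Tangency of A1 to both parallel lines with radius 6.9 puts D and W at B ± 6.9·n: D = (6.712, 1.599), W = (-6.712, -1.599). Equal radii place L and C the same way about F: L = F + 6.9·n = (15.70, -36.14), C = F − 6.9·n = (2.280, -39.34). Then |BC| = |C − B| = 39.41.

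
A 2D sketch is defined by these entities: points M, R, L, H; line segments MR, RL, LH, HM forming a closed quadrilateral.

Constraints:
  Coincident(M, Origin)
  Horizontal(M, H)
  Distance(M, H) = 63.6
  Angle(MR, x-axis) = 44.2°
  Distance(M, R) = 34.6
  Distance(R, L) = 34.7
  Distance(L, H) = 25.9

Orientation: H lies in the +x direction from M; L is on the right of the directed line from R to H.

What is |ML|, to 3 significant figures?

39.6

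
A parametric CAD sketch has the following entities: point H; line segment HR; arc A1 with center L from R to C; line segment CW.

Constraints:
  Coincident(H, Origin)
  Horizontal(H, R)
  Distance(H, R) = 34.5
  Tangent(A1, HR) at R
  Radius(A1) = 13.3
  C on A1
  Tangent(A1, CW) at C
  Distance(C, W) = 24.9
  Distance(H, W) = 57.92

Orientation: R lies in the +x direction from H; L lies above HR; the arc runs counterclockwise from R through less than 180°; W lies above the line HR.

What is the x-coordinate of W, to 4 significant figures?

41.18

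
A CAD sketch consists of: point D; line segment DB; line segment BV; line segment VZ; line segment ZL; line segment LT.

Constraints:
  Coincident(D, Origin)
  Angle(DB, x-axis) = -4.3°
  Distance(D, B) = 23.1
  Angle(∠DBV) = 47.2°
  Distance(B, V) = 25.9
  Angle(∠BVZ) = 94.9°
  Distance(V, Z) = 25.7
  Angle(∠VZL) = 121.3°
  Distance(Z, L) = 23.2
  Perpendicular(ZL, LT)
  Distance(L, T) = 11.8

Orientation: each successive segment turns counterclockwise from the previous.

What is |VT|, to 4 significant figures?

37.94

D is at the origin; DB runs at -4.3° with length 23.1, so B = (23.03, -1.732). ∠DBV = 47.2° gives BV at 128.5° from the x-axis; with |BV| = 25.9, V = (6.912, 18.54). ∠BVZ = 94.9° gives VZ at -146.4° from the x-axis; with |VZ| = 25.7, Z = (-14.49, 4.315). ∠VZL = 121.3° gives ZL at -87.70° from the x-axis; with |ZL| = 23.2, L = (-13.56, -18.87). The perpendicularity gives LT at right angles to ZL, so LT runs at 2.300°; with |LT| = 11.8, T = (-1.773, -18.39). Then |VT| = |T − V| = 37.94.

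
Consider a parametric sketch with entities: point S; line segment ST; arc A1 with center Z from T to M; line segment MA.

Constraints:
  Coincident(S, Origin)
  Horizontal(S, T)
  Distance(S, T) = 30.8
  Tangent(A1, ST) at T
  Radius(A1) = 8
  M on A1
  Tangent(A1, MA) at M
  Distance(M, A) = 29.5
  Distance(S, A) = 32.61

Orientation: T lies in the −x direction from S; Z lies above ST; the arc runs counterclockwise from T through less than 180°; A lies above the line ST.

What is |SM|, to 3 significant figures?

24.0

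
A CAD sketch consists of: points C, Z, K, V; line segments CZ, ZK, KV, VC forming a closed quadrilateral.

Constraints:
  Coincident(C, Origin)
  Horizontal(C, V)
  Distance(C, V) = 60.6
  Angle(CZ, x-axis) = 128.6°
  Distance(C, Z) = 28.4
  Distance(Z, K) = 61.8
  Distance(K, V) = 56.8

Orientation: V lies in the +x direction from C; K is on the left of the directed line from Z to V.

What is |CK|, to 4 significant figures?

63.24

C is at the origin; CV is horizontal with |CV| = 60.6 and V in +x, so V = (60.6, 0). CZ runs at 128.6° with |CZ| = 28.4, so Z = (-17.72, 22.20). K is determined by |ZK| = 61.8 and |KV| = 56.8 together: it lies at the intersection of circle(Z, 61.8) and circle(V, 56.8). With |ZV| = 81.40, the foot of the radical line on ZV is 44.34 from Z and the perpendicular offset is √(61.8² − 44.34²) = 43.05. Taking the left-of-ZV solution: K = (36.68, 51.52).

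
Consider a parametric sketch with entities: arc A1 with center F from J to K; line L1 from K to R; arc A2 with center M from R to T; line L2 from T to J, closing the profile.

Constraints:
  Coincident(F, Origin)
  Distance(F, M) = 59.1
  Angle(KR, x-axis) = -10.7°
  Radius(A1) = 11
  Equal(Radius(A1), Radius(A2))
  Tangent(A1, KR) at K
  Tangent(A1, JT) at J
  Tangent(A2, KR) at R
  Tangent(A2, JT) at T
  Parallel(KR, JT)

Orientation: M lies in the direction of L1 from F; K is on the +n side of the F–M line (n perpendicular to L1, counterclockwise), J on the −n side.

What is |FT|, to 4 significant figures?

60.11

The slot axis is L1's direction at -10.7°, so u = (cos -10.7°, sin -10.7°) = (0.9826, -0.1857) and n = (−sin -10.7°, cos -10.7°) = (0.1857, 0.9826). F is at the origin and M lies 59.1 along u from F, so M = 59.1·u = (58.07, -10.97). Tangency of A1 to both parallel lines with radius 11.0 puts K and J at F ± 11.0·n: K = (2.042, 10.81), J = (-2.042, -10.81). Equal radii place R and T the same way about M: R = M + 11.0·n = (60.11, -0.1642), T = M − 11.0·n = (56.03, -21.78). Then |FT| = |T − F| = 60.11.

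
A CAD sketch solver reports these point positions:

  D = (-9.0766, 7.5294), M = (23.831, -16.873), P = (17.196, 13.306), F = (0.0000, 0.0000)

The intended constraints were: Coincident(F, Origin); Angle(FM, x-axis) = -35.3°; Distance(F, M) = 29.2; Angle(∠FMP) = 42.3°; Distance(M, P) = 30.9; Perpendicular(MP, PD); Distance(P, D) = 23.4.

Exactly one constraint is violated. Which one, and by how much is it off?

Distance(P, D) = 23.4 — off by 3.50.

F = (0.00, 0.00) ✓; FM at -35.30° ✓; |FM| = 29.20 ✓; ∠FMP = 42.30° ✓; |MP| = 30.90 ✓; ∠(MP, PD) = 90.00° ✓; |PD| = 26.90 ✗.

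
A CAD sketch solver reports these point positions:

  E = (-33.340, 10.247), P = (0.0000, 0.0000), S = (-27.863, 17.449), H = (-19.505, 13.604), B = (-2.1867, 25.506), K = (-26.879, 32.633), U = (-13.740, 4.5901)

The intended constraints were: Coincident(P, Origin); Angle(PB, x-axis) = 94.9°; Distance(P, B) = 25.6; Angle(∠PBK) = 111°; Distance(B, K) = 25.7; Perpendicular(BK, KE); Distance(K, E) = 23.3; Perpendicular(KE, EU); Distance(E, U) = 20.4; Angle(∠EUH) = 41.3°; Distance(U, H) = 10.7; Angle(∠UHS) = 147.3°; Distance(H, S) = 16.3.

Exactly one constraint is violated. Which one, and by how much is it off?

Distance(H, S) = 16.3 — off by 7.10.

P = (0.00, 0.00) ✓; PB at 94.90° ✓; |PB| = 25.60 ✓; ∠PBK = 111.0° ✓; |BK| = 25.70 ✓; ∠(BK, KE) = 90.00° ✓; |KE| = 23.30 ✓; ∠(KE, EU) = 90.00° ✓; |EU| = 20.40 ✓; ∠EUH = 41.30° ✓; |UH| = 10.70 ✓; ∠UHS = 147.3° ✓; |HS| = 9.200 ✗.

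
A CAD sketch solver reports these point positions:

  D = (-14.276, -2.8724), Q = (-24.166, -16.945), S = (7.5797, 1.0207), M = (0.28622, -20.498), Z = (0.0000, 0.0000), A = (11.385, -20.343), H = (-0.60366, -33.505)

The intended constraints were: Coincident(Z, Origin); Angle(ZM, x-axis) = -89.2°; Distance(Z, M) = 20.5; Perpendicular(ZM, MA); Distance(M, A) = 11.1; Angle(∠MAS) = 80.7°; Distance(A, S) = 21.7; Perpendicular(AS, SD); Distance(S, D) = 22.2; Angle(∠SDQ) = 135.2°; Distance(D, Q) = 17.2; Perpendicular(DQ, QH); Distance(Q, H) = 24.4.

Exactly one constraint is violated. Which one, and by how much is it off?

Distance(Q, H) = 24.4 — off by 4.40.

Z = (0.00, 0.00) ✓; ZM at -89.20° ✓; |ZM| = 20.50 ✓; ∠(ZM, MA) = 90.00° ✓; |MA| = 11.10 ✓; ∠MAS = 80.70° ✓; |AS| = 21.70 ✓; ∠(AS, SD) = 90.00° ✓; |SD| = 22.20 ✓; ∠SDQ = 135.2° ✓; |DQ| = 17.20 ✓; ∠(DQ, QH) = 90.00° ✓; |QH| = 28.80 ✗.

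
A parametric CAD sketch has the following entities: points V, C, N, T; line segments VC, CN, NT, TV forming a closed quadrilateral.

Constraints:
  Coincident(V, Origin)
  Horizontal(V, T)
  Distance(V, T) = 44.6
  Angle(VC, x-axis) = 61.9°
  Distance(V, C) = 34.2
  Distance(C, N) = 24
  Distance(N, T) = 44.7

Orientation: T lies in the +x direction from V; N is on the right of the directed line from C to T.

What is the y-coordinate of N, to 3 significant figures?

11.3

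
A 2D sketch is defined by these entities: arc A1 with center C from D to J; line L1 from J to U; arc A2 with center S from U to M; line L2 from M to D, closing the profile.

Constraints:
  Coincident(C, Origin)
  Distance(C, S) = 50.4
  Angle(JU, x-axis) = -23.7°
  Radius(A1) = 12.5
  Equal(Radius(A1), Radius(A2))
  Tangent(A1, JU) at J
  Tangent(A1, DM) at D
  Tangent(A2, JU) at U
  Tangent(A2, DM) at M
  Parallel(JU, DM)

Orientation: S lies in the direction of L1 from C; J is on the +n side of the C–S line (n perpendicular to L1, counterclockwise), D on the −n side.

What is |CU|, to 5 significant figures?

51.927

The slot axis is L1's direction at -23.7°, so u = (cos -23.7°, sin -23.7°) = (0.91566, -0.40195) and n = (−sin -23.7°, cos -23.7°) = (0.40195, 0.91566). C is at the origin and S lies 50.4 along u from C, so S = 50.4·u = (46.149, -20.258). Tangency of A1 to both parallel lines with radius 12.5 puts J and D at C ± 12.5·n: J = (5.0243, 11.446), D = (-5.0243, -11.446). Equal radii place U and M the same way about S: U = S + 12.5·n = (51.174, -8.8124), M = S − 12.5·n = (41.125, -31.704). Then |CU| = |U − C| = 51.927.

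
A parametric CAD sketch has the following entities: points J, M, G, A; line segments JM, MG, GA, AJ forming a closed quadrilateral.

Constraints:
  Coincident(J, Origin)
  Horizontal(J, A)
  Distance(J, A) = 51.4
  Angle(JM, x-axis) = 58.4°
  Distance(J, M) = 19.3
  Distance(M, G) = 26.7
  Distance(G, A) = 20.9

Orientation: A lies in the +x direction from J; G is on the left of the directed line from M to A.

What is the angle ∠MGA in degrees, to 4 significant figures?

137.7°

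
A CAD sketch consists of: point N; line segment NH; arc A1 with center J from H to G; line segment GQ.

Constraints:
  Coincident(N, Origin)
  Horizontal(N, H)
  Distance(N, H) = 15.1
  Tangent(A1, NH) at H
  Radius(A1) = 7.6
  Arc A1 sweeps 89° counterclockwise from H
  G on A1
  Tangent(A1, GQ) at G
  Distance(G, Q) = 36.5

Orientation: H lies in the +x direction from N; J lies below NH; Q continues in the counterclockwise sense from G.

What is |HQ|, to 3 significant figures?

44.7

N is at the origin; NH is horizontal with |NH| = 15.1 and H on the +x side, so H = (15.1, 0.00). A1 meets NH tangentially, so JH is at right angles to NH, so J = H + (0, -7.6) = (15.1, -7.60). On A1, H sits at bearing 90° from J; an 89° counterclockwise sweep puts G at bearing 179°, so G = J + 7.6·(cos 179°, sin 179°) = (7.50, -7.47). A1 meets GQ tangentially, so JG is at right angles to GQ, so GQ runs along (−sin 179°, cos 179°); with |GQ| = 36.5, Q = (6.86, -44.0). Then |HQ| = |Q − H| = 44.7.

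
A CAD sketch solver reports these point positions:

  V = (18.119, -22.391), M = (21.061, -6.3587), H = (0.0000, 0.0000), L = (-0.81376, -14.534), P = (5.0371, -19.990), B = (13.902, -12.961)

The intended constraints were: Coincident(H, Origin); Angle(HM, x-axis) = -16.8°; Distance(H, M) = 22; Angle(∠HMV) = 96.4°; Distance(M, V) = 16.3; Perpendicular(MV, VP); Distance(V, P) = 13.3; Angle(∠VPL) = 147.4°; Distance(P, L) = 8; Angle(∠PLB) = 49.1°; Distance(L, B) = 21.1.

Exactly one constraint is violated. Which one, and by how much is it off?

Distance(L, B) = 21.1 — off by 6.30.

H = (0.00, 0.00) ✓; HM at -16.80° ✓; |HM| = 22.00 ✓; ∠HMV = 96.40° ✓; |MV| = 16.30 ✓; ∠(MV, VP) = 90.00° ✓; |VP| = 13.30 ✓; ∠VPL = 147.4° ✓; |PL| = 8.000 ✓; ∠PLB = 49.10° ✓; |LB| = 14.80 ✗.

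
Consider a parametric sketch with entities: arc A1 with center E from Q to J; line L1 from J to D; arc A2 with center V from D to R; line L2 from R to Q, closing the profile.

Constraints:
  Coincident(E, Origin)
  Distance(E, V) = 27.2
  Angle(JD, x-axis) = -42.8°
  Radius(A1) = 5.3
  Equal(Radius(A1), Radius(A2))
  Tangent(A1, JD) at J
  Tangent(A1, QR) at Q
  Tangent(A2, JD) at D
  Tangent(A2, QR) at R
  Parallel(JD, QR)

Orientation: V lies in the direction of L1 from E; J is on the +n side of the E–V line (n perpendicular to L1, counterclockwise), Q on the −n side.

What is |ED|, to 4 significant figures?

27.71

The slot axis is L1's direction at -42.8°, so u = (cos -42.8°, sin -42.8°) = (0.7337, -0.6794) and n = (−sin -42.8°, cos -42.8°) = (0.6794, 0.7337). E is at the origin and V lies 27.2 along u from E, so V = 27.2·u = (19.96, -18.48). Tangency of A1 to both parallel lines with radius 5.3 puts J and Q at E ± 5.3·n: J = (3.601, 3.889), Q = (-3.601, -3.889). Equal radii place D and R the same way about V: D = V + 5.3·n = (23.56, -14.59), R = V − 5.3·n = (16.36, -22.37). Then |ED| = |D − E| = 27.71.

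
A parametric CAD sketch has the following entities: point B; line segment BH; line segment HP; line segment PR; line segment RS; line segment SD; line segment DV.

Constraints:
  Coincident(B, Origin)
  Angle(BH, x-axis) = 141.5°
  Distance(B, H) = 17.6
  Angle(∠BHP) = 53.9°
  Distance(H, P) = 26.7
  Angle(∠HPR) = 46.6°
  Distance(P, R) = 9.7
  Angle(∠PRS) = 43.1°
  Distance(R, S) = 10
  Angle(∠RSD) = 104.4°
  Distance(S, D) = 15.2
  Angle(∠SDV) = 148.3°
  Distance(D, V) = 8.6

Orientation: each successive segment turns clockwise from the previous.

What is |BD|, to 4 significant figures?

32.16

B is at the origin; BH runs at 141.5° with length 17.6, so H = (-13.77, 10.96). ∠BHP = 53.9° gives HP at 15.40° from the x-axis; with |HP| = 26.7, P = (11.97, 18.05). ∠HPR = 46.6° gives PR at -118.0° from the x-axis; with |PR| = 9.7, R = (7.414, 9.482). ∠PRS = 43.1° gives RS at 105.1° from the x-axis; with |RS| = 10.0, S = (4.809, 19.14). ∠RSD = 104.4° gives SD at 29.50° from the x-axis; with |SD| = 15.2, D = (18.04, 26.62). Then |BD| = |D − B| = 32.16.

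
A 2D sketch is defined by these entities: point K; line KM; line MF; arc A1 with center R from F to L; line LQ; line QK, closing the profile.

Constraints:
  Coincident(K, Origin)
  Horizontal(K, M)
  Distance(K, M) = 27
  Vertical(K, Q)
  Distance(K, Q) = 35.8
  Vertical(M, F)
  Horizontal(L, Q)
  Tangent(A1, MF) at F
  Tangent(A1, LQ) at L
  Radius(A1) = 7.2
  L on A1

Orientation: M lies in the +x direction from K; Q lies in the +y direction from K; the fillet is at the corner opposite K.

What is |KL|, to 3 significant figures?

40.9

K is at the origin; K and M share the same y with |KM| = 27.0 and M on the +x side, so M = (27.0, 0.00). KQ is vertical with |KQ| = 35.8 and Q on the +y side, so Q = (0.00, 35.8). The virtual corner opposite K is at (27.0, 35.8). Tangency of A1 to MF means the radius RF is perpendicular to MF and since A1 is tangent to LQ there, RL ⟂ LQ, with radius 7.2, so the center R sits 7.2 in from both sides at R = (19.8, 28.6). That places the tangent points at F = (27.0, 28.6) on MF and L = (19.8, 35.8) on LQ. Then |KL| = |L − K| = 40.9.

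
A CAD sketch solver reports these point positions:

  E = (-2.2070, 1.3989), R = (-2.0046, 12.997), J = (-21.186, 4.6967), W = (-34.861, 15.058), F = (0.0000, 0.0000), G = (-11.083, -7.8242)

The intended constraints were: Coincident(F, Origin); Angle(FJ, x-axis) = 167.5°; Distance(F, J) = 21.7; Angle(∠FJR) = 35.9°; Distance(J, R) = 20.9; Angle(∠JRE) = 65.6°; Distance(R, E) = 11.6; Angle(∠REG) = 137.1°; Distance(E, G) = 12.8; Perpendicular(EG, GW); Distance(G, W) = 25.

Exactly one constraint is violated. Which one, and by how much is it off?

Distance(G, W) = 25 — off by 8.00.

F = (0.00, 0.00) ✓; FJ at 167.5° ✓; |FJ| = 21.70 ✓; ∠FJR = 35.90° ✓; |JR| = 20.90 ✓; ∠JRE = 65.60° ✓; |RE| = 11.60 ✓; ∠REG = 137.1° ✓; |EG| = 12.80 ✓; ∠(EG, GW) = 90.00° ✓; |GW| = 33.00 ✗.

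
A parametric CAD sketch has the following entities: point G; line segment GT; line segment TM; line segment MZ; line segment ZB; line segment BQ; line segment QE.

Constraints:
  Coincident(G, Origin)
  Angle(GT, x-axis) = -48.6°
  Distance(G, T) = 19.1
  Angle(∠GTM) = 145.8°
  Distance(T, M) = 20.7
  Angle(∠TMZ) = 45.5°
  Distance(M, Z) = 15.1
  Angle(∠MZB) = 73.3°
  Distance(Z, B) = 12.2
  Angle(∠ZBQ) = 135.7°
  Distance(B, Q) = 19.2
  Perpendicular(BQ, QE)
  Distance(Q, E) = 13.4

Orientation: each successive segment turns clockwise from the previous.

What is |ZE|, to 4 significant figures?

28.35

G is at the origin; GT runs at -48.6° with length 19.1, so T = (12.63, -14.33). ∠GTM = 145.8° gives TM at -82.80° from the x-axis; with |TM| = 20.7, M = (15.23, -34.86). ∠TMZ = 45.5° gives MZ at 142.7° from the x-axis; with |MZ| = 15.1, Z = (3.214, -25.71). ∠MZB = 73.3° gives ZB at 36.00° from the x-axis; with |ZB| = 12.2, B = (13.08, -18.54). ∠ZBQ = 135.7° gives BQ at -8.300° from the x-axis; with |BQ| = 19.2, Q = (32.08, -21.31). The perpendicularity gives QE at right angles to BQ, so QE runs at -98.30°; with |QE| = 13.4, E = (30.15, -34.57). Then |ZE| = |E − Z| = 28.35.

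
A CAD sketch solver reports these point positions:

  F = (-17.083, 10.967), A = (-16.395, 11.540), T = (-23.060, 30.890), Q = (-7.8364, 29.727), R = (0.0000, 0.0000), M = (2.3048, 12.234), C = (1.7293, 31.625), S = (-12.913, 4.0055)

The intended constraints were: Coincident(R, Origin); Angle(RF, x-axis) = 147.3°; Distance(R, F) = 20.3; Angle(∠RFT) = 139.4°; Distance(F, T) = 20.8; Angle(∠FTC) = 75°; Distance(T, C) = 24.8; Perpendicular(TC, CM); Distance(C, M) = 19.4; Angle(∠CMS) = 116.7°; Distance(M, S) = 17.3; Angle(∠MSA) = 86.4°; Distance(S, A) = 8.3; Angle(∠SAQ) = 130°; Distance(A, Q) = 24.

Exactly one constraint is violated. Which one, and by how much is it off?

Distance(A, Q) = 24 — off by 3.90.

R = (0.00, 0.00) ✓; RF at 147.3° ✓; |RF| = 20.30 ✓; ∠RFT = 139.4° ✓; |FT| = 20.80 ✓; ∠FTC = 75.00° ✓; |TC| = 24.80 ✓; ∠(TC, CM) = 90.00° ✓; |CM| = 19.40 ✓; ∠CMS = 116.7° ✓; |MS| = 17.30 ✓; ∠MSA = 86.40° ✓; |SA| = 8.300 ✓; ∠SAQ = 130.0° ✓; |AQ| = 20.10 ✗.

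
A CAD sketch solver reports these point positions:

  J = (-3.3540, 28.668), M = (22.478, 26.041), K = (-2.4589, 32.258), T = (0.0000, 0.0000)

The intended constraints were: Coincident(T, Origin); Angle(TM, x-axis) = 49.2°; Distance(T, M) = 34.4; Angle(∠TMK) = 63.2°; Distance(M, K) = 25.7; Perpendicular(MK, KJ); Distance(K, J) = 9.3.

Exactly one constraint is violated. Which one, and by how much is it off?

Distance(K, J) = 9.3 — off by 5.60.

T = (0.00, 0.00) ✓; TM at 49.20° ✓; |TM| = 34.40 ✓; ∠TMK = 63.20° ✓; |MK| = 25.70 ✓; ∠(MK, KJ) = 90.00° ✓; |KJ| = 3.700 ✗.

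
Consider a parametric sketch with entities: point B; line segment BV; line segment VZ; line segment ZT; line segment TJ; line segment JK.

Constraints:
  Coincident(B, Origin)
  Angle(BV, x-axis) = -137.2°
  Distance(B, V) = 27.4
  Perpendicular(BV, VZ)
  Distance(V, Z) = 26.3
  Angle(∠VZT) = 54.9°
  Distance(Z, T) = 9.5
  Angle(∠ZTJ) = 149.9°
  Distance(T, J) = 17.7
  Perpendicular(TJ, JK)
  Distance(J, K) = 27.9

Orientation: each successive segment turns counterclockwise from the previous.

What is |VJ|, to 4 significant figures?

15.93

B is at the origin; BV runs at -137.2° with length 27.4, so V = (-20.10, -18.62). BV ⟂ VZ, so VZ runs at -47.20°; with |VZ| = 26.3, Z = (-2.235, -37.91). ∠VZT = 54.9° gives ZT at 77.90° from the x-axis; with |ZT| = 9.5, T = (-0.2435, -28.62). ∠ZTJ = 149.9° gives TJ at 108.0° from the x-axis; with |TJ| = 17.7, J = (-5.713, -11.79). Then |VJ| = |J − V| = 15.93.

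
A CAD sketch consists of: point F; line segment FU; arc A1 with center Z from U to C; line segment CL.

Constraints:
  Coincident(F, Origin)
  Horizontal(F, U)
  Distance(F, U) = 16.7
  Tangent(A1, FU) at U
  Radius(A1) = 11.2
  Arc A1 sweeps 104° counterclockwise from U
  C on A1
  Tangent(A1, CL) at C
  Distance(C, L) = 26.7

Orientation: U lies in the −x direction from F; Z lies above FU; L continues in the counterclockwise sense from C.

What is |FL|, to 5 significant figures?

41.671

F is at the origin; F and U share the same y with |FU| = 16.7 and U on the −x side, so U = (-16.700, 0.0000). Tangency of A1 to FU means the radius ZU is perpendicular to FU, so Z = U + (0, 11.2) = (-16.700, 11.200). On A1, U sits at bearing -90° from Z; a 104° counterclockwise sweep puts C at bearing 14°, so C = Z + 11.2·(cos 14°, sin 14°) = (-5.8327, 13.910). Tangency of A1 to CL means the radius ZC is perpendicular to CL, so CL runs along (−sin 14°, cos 14°); with |CL| = 26.7, L = (-12.292, 39.816). Then |FL| = |L − F| = 41.671.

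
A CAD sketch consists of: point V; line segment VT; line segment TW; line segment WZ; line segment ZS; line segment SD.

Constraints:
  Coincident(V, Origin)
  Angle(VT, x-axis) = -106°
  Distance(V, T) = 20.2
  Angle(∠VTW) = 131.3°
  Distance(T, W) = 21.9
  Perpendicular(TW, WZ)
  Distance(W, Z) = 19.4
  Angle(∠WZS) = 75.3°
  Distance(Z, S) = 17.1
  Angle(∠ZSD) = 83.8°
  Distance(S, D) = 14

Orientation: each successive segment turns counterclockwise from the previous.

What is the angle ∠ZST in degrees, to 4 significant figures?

124.3°

V is at the origin; VT runs at -106.0° with length 20.2, so T = (-5.568, -19.42). ∠VTW = 131.3° gives TW at -57.30° from the x-axis; with |TW| = 21.9, W = (6.263, -37.85). TW is perpendicular to WZ, so WZ runs at 32.70°; with |WZ| = 19.4, Z = (22.59, -27.37). ∠WZS = 75.3° gives ZS at 137.4° from the x-axis; with |ZS| = 17.1, S = (10.00, -15.79). Then cos ∠ZST = SZ·ST / (|SZ||ST|), giving 124.3°.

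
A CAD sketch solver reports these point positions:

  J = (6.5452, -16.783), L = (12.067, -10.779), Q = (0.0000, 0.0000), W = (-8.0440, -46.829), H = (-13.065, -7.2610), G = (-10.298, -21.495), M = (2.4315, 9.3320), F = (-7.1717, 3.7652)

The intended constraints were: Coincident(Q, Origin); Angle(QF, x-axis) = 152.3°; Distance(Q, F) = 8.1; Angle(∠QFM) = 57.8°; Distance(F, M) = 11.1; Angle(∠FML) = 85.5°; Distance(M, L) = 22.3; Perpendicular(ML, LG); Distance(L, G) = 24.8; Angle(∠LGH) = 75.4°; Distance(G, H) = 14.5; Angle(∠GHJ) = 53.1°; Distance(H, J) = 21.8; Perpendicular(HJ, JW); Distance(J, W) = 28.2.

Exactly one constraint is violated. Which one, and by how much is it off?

Distance(J, W) = 28.2 — off by 5.20.

Q = (0.00, 0.00) ✓; QF at 152.3° ✓; |QF| = 8.100 ✓; ∠QFM = 57.80° ✓; |FM| = 11.10 ✓; ∠FML = 85.50° ✓; |ML| = 22.30 ✓; ∠(ML, LG) = 90.00° ✓; |LG| = 24.80 ✓; ∠LGH = 75.40° ✓; |GH| = 14.50 ✓; ∠GHJ = 53.10° ✓; |HJ| = 21.80 ✓; ∠(HJ, JW) = 90.00° ✓; |JW| = 33.40 ✗.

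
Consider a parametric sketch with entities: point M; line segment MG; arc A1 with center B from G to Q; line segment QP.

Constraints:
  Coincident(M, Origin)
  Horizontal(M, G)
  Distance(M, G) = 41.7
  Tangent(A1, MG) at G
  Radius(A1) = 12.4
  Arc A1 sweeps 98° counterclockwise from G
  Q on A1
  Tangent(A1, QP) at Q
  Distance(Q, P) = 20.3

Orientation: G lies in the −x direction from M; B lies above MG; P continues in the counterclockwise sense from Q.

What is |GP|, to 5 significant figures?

35.510

M is at the origin; M and G share the same y with |MG| = 41.7 and G on the −x side, so G = (-41.700, 0.0000). Tangency of A1 to MG means the radius BG is perpendicular to MG, so B = G + (0, 12.4) = (-41.700, 12.400). On A1, G sits at bearing -90° from B; a 98° counterclockwise sweep puts Q at bearing 8°, so Q = B + 12.4·(cos 8°, sin 8°) = (-29.421, 14.126). The tangent condition forces BQ to be normal to QP, so QP runs along (−sin 8°, cos 8°); with |QP| = 20.3, P = (-32.246, 34.228). Then |GP| = |P − G| = 35.510.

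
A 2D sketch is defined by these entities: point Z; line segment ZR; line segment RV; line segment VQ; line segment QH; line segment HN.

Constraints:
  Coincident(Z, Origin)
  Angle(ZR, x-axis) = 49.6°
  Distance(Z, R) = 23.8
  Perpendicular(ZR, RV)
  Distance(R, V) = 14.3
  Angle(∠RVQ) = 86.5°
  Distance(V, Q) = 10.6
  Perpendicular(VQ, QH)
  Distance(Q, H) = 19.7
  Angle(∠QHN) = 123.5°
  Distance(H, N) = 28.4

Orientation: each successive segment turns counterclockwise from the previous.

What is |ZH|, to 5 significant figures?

15.625

Z is at the origin; ZR runs at 49.6° with length 23.8, so R = (15.425, 18.125). The perpendicularity gives RV at right angles to ZR, so RV runs at 139.60°; with |RV| = 14.3, V = (4.5353, 27.393). ∠RVQ = 86.5° gives VQ at -126.90° from the x-axis; with |VQ| = 10.6, Q = (-1.8292, 18.916). The perpendicularity gives QH at right angles to VQ, so QH runs at -36.900°; with |QH| = 19.7, H = (13.925, 7.0878). Then |ZH| = |H − Z| = 15.625.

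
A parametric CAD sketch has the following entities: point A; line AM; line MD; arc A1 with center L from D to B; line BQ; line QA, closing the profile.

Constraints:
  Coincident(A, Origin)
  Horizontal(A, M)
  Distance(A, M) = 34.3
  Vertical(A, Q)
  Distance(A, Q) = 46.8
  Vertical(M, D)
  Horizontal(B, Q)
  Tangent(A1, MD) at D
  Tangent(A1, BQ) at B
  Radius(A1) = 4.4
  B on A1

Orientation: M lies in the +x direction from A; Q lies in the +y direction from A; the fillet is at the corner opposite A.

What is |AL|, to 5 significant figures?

51.882

A is at the origin; A and M share the same y with |AM| = 34.3 and M on the +x side, so M = (34.300, 0.0000). AQ is vertical with |AQ| = 46.8 and Q on the +y side, so Q = (0.0000, 46.800). The virtual corner opposite A is at (34.300, 46.800). The tangent condition forces LD to be normal to MD and A1 meets BQ tangentially, so LB is at right angles to BQ, with radius 4.4, so the center L sits 4.4 in from both sides at L = (29.900, 42.400). Then |AL| = |L − A| = 51.882.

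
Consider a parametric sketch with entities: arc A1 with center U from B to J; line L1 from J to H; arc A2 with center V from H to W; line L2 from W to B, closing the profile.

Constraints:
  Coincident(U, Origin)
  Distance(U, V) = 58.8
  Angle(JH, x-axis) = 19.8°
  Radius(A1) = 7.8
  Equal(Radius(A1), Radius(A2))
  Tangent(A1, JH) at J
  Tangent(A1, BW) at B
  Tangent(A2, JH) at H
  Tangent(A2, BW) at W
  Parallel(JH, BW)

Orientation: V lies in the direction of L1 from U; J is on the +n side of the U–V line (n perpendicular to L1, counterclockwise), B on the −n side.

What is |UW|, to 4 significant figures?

59.32

The slot axis is L1's direction at 19.8°, so u = (cos 19.8°, sin 19.8°) = (0.9409, 0.3387) and n = (−sin 19.8°, cos 19.8°) = (-0.3387, 0.9409). U is at the origin and V lies 58.8 along u from U, so V = 58.8·u = (55.32, 19.92). Tangency of A1 to both parallel lines with radius 7.8 puts J and B at U ± 7.8·n: J = (-2.642, 7.339), B = (2.642, -7.339). Equal radii place H and W the same way about V: H = V + 7.8·n = (52.68, 27.26), W = V − 7.8·n = (57.97, 12.58). Then |UW| = |W − U| = 59.32.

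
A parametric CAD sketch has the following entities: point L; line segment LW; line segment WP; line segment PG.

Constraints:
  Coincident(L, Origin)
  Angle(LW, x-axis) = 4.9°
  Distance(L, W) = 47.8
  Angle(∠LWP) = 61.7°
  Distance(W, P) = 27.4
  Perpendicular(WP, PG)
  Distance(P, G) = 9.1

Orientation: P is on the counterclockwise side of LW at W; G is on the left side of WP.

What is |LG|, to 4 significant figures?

33.33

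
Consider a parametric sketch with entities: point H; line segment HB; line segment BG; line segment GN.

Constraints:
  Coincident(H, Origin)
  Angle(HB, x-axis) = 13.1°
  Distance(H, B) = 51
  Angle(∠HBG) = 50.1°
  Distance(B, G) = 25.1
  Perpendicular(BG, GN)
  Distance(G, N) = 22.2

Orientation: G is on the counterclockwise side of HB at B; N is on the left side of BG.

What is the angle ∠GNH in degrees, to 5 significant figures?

155.78°

∠HBG = 50.1°, so BG runs at 13.1° + (180° − 50.1°) = 143.00° from the x-axis; with |BG| = 25.1, G = B + 25.1·(cos 143.00°, sin 143.00°) = (29.627, 26.665). BG is perpendicular to GN; with |GN| = 22.2 on the left of BG, N = G + 22.2·(-0.60182, -0.79864) = (16.267, 8.9351). Then cos ∠GNH = NG·NH / (|NG||NH|), giving 155.78°.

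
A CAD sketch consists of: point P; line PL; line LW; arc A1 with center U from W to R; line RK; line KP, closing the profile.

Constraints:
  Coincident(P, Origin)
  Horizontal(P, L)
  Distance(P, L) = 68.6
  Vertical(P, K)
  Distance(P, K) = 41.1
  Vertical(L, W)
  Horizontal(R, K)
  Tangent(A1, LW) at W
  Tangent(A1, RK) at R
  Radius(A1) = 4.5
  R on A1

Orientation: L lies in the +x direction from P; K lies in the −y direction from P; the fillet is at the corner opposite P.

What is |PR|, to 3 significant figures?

76.1

P is at the origin; PL is horizontal with |PL| = 68.6 and L on the +x side, so L = (68.6, 0.00). P and K share the same x with |PK| = 41.1 and K on the −y side, so K = (0.00, -41.1). The virtual corner opposite P is at (68.6, -41.1). The tangent condition forces UW to be normal to LW and the tangent condition forces UR to be normal to RK, with radius 4.5, so the center U sits 4.5 in from both sides at U = (64.1, -36.6). That places the tangent points at W = (68.6, -36.6) on LW and R = (64.1, -41.1) on RK. Then |PR| = |R − P| = 76.1.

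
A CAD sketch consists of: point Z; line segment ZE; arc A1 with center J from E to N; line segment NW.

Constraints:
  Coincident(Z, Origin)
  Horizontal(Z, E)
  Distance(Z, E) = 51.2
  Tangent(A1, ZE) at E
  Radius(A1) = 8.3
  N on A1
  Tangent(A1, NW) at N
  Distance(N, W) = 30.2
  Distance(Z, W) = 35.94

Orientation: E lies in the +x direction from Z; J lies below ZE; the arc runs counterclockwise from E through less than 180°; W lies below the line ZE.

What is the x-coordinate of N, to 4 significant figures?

44.93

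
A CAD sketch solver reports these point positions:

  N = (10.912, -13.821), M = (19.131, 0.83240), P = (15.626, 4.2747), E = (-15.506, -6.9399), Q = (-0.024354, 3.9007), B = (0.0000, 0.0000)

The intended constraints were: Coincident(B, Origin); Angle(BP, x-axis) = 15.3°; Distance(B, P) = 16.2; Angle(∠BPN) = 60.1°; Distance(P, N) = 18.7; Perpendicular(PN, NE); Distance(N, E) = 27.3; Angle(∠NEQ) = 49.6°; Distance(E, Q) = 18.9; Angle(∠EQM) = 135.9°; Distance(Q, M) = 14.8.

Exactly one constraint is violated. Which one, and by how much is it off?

Distance(Q, M) = 14.8 — off by 4.60.

B = (0.00, 0.00) ✓; BP at 15.30° ✓; |BP| = 16.20 ✓; ∠BPN = 60.10° ✓; |PN| = 18.70 ✓; ∠(PN, NE) = 90.00° ✓; |NE| = 27.30 ✓; ∠NEQ = 49.60° ✓; |EQ| = 18.90 ✓; ∠EQM = 135.9° ✓; |QM| = 19.40 ✗.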